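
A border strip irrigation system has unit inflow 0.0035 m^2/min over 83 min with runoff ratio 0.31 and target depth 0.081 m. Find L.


L = q*t/((1+r)*Z)
L = 0.0035*83/((1+0.31)*0.081)
L = 0.2905/0.10611

2.7377 m


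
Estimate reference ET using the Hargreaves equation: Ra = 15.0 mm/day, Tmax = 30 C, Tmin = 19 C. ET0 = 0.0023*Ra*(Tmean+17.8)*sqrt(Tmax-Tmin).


Tmean = (Tmax + Tmin)/2 = (30 + 19)/2 = 24.5
ET0 = 0.0023 * 15.0 * (24.5 + 17.8) * sqrt(30 - 19)
ET0 = 0.0023 * 15.0 * 42.3 * 3.316625

4.8401 mm/day


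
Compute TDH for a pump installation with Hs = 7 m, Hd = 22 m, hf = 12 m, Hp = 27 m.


TDH = Hs + Hd + hf + Hp = 7 + 22 + 12 + 27 = 68

68 m


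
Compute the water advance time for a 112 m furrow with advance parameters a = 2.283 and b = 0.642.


t = (L/a)^(1/b)
t = (112/2.283)^(1/0.642)
t = 49.058257^(1/0.642)

430.0391 min


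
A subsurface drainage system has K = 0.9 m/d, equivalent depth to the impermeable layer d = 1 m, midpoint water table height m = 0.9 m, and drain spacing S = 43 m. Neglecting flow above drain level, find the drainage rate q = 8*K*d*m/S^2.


q = 8*K*d*m/S^2
q = 8*0.9*1*0.9/43^2
q = 6.4800 / 1849

0.0035 m/d


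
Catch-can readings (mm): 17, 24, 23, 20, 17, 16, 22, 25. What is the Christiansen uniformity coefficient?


mean = 20.500000 mm
MAD = 3.000000 mm
CU = (1 - 3.000000/20.500000)*100

85.3659 %


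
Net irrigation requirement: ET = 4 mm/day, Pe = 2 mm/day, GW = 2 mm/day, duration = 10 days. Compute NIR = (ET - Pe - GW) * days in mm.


Daily deficit = ET - Pe - GW = 4 - 2 - 2 = 0 mm/day
NIR = 0 * 10 = 0 mm

0 mm


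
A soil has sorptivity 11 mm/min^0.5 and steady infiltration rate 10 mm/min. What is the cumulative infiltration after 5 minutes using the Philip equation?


F = S*sqrt(t) + A*t
F = 11*sqrt(5) + 10*5
F = 11*2.236068 + 50

74.5967 mm


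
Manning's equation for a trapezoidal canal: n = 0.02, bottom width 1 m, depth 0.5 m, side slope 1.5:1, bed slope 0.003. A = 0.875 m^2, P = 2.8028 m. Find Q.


R = A/P = 0.875/2.8028 = 0.312188
Q = (1/0.02) * 0.875 * 0.312188^(2/3) * 0.003^0.5

1.1028 m^3/s


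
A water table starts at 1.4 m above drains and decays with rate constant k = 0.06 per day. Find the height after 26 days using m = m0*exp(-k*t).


m = m0 * exp(-k*t)
m = 1.4 * exp(-0.06 * 26)
m = 1.4 * exp(-1.5600)

0.2942 m


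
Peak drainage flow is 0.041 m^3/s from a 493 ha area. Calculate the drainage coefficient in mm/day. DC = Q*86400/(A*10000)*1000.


DC = Q * 86400 / (A * 10000) * 1000
DC = 0.041 * 86400 / (493 * 10000) * 1000
DC = 3542400.0000 / 4930000

0.7185 mm/day


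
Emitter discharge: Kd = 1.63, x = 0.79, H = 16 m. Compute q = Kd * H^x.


q = Kd * H^x = 1.63 * 16^0.79 = 1.63 * 8.938297

14.5694 L/h


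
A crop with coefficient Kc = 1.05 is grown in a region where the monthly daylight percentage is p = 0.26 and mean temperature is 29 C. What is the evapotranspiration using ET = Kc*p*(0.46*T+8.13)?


ET = Kc * p * (0.46*T + 8.13)
ET = 1.05 * 0.26 * (0.46*29 + 8.13)
ET = 1.05 * 0.26 * 21.4700

5.8613 mm/day


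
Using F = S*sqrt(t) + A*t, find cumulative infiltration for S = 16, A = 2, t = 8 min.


F = S*sqrt(t) + A*t
F = 16*sqrt(8) + 2*8
F = 16*2.828427 + 16

61.2548 mm


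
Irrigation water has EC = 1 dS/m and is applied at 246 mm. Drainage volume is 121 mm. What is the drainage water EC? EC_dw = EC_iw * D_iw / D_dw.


EC_dw = EC_iw * D_iw / D_dw
EC_dw = 1 * 246 / 121
EC_dw = 246 / 121

2.0331 dS/m


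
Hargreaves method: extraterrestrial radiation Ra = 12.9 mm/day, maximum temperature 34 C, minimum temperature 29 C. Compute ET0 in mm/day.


Tmean = (Tmax + Tmin)/2 = (34 + 29)/2 = 31.5
ET0 = 0.0023 * 12.9 * (31.5 + 17.8) * sqrt(34 - 29)
ET0 = 0.0023 * 12.9 * 49.3 * 2.236068

3.2708 mm/day


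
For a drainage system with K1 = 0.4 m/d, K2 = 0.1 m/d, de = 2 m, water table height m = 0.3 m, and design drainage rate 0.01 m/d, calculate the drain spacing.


S^2 = 8*K2*de*m/q + 4*K1*m^2/q
S^2 = 8*0.1*2*0.3/0.01 + 4*0.4*0.3^2/0.01
S = sqrt(62.4000)

7.8994 m


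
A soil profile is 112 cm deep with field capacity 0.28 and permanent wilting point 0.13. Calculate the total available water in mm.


AWC = (FC - PWP) * d * 10
AWC = (0.28 - 0.13) * 112 * 10
AWC = 0.1500 * 112 * 10

168.0000 mm


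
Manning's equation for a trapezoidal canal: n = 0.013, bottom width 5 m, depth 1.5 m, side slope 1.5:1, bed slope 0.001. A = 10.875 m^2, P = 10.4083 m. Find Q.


R = A/P = 10.875/10.4083 = 1.044839
Q = (1/0.013) * 10.875 * 1.044839^(2/3) * 0.001^0.5

27.2386 m^3/s


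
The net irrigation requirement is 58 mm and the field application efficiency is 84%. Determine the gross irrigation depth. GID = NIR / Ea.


Ea = 84% = 0.84
GID = NIR / Ea = 58 / 0.84 = 69.0476 mm

69.0476 mm


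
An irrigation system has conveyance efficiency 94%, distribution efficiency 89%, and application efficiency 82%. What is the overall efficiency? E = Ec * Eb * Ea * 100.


Ec = 0.94, Eb = 0.89, Ea = 0.82
E = 0.94 * 0.89 * 0.82 * 100 = 68.6012%

68.6012 %


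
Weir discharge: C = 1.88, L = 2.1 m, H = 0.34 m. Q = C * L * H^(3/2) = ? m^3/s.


Q = C * L * H^(3/2) = 1.88 * 2.1 * 0.34^1.5 = 1.88 * 2.1 * 0.198252

0.7827 m^3/s


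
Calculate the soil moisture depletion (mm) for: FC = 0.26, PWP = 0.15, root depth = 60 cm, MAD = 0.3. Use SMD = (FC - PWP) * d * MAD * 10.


SMD = (FC - PWP) * d * MAD * 10
SMD = (0.26 - 0.15) * 60 * 0.3 * 10
SMD = 0.1100 * 60 * 0.3 * 10

19.8000 mm


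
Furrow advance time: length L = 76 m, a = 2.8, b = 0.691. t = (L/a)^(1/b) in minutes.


t = (L/a)^(1/b)
t = (76/2.8)^(1/0.691)
t = 27.142857^(1/0.691)

118.7831 min


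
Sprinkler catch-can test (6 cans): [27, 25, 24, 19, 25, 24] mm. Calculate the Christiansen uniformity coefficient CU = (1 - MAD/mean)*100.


mean = 24.000000 mm
MAD = 1.666667 mm
CU = (1 - 1.666667/24.000000)*100

93.0556 %


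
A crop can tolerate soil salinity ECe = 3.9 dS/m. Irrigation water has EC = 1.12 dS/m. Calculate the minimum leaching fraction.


LR = ECiw / (5*ECe - ECiw)
LR = 1.12 / (5*3.9 - 1.12)
LR = 1.12 / 18.3800

0.0609


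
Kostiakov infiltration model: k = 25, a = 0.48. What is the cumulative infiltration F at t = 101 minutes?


F = k * t^a = 25 * 101^0.48
F = 25 * 9.163772

229.0943 mm


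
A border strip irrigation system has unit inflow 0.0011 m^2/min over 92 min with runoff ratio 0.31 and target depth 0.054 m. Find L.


L = q*t/((1+r)*Z)
L = 0.0011*92/((1+0.31)*0.054)
L = 0.1012/0.07074

1.4306 m


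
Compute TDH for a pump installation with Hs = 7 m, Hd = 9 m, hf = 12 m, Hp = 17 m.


TDH = Hs + Hd + hf + Hp = 7 + 9 + 12 + 17 = 45

45 m


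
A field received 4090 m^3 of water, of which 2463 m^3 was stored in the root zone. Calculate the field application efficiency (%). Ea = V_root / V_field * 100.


Ea = V_root / V_field * 100 = 2463 / 4090 * 100 = 60.2200%

60.2200 %


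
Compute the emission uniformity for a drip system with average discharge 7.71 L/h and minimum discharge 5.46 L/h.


EU = (q_min/q_avg)*100 = (5.46/7.71)*100 = 70.8171%

70.8171 %


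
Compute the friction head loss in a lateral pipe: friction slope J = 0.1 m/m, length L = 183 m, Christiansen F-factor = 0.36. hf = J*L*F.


hf = J * L * F = 0.1 * 183 * 0.36 = 6.5880 m

6.5880 m


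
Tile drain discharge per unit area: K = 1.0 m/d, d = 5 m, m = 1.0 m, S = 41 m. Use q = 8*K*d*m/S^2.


q = 8*K*d*m/S^2
q = 8*1.0*5*1.0/41^2
q = 40.0000 / 1681

0.0238 m/d


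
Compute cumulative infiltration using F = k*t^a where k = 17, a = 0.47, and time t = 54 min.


F = k * t^a = 17 * 54^0.47
F = 17 * 6.519662

110.8343 mm


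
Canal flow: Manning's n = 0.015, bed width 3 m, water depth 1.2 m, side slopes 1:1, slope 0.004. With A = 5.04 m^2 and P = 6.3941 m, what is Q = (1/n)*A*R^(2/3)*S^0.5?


R = A/P = 5.04/6.3941 = 0.788227
Q = (1/0.015) * 5.04 * 0.788227^(2/3) * 0.004^0.5

18.1330 m^3/s


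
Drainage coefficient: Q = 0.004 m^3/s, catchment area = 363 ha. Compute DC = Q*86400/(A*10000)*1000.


DC = Q * 86400 / (A * 10000) * 1000
DC = 0.004 * 86400 / (363 * 10000) * 1000
DC = 345600.0000 / 3630000

0.0952 mm/day


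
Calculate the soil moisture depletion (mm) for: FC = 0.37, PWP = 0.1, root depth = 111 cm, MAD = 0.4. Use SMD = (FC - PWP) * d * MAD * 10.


SMD = (FC - PWP) * d * MAD * 10
SMD = (0.37 - 0.1) * 111 * 0.4 * 10
SMD = 0.2700 * 111 * 0.4 * 10

119.8800 mm


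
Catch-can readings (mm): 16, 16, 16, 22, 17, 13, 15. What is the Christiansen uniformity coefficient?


mean = 16.428571 mm
MAD = 1.755102 mm
CU = (1 - 1.755102/16.428571)*100

89.3168 %


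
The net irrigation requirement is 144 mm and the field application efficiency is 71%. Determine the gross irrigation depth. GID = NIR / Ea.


Ea = 71% = 0.71
GID = NIR / Ea = 144 / 0.71 = 202.8169 mm

202.8169 mm


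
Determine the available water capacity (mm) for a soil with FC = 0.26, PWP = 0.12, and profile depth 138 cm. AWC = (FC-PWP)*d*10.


AWC = (FC - PWP) * d * 10
AWC = (0.26 - 0.12) * 138 * 10
AWC = 0.1400 * 138 * 10

193.2000 mm


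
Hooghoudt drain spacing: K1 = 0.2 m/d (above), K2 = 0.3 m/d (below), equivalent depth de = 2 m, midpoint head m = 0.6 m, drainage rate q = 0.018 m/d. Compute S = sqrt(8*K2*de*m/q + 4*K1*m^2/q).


S^2 = 8*K2*de*m/q + 4*K1*m^2/q
S^2 = 8*0.3*2*0.6/0.018 + 4*0.2*0.6^2/0.018
S = sqrt(176.0000)

13.2665 m


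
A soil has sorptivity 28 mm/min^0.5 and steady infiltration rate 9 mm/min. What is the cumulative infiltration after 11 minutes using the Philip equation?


F = S*sqrt(t) + A*t
F = 28*sqrt(11) + 9*11
F = 28*3.316625 + 99

191.8655 mm


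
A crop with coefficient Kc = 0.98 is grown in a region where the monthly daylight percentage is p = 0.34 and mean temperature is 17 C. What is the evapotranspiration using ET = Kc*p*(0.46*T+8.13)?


ET = Kc * p * (0.46*T + 8.13)
ET = 0.98 * 0.34 * (0.46*17 + 8.13)
ET = 0.98 * 0.34 * 15.9500

5.3145 mm/day


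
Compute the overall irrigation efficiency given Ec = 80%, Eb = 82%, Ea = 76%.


Ec = 0.8, Eb = 0.82, Ea = 0.76
E = 0.8 * 0.82 * 0.76 * 100 = 49.8560%

49.8560 %


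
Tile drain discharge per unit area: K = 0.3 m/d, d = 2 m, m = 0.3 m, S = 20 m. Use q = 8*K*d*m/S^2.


q = 8*K*d*m/S^2
q = 8*0.3*2*0.3/20^2
q = 1.4400 / 400

0.0036 m/d


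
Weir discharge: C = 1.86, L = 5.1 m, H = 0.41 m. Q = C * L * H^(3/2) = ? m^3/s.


Q = C * L * H^(3/2) = 1.86 * 5.1 * 0.41^1.5 = 1.86 * 5.1 * 0.262528

2.4903 m^3/s


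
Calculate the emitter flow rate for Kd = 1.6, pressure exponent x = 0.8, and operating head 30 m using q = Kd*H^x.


q = Kd * H^x = 1.6 * 30^0.8 = 1.6 * 15.194871

24.3118 L/h


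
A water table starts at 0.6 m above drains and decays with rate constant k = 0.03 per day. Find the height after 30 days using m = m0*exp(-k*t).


m = m0 * exp(-k*t)
m = 0.6 * exp(-0.03 * 30)
m = 0.6 * exp(-0.9000)

0.2439 m


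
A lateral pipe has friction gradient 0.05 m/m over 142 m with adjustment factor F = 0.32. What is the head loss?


hf = J * L * F = 0.05 * 142 * 0.32 = 2.2720 m

2.2720 m


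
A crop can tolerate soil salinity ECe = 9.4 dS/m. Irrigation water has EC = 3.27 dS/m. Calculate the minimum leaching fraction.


LR = ECiw / (5*ECe - ECiw)
LR = 3.27 / (5*9.4 - 3.27)
LR = 3.27 / 43.7300

0.0748


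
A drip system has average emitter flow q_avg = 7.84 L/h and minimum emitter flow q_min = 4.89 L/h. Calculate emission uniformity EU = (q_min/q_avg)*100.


EU = (q_min/q_avg)*100 = (4.89/7.84)*100 = 62.3724%

62.3724 %


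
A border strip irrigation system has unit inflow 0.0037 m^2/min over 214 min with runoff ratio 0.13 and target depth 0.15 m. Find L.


L = q*t/((1+r)*Z)
L = 0.0037*214/((1+0.13)*0.15)
L = 0.7918/0.1695

4.6714 m


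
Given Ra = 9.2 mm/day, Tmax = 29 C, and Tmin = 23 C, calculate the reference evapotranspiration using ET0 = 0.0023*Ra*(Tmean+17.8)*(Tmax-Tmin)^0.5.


Tmean = (Tmax + Tmin)/2 = (29 + 23)/2 = 26.0
ET0 = 0.0023 * 9.2 * (26.0 + 17.8) * sqrt(29 - 23)
ET0 = 0.0023 * 9.2 * 43.8 * 2.449490

2.2702 mm/day


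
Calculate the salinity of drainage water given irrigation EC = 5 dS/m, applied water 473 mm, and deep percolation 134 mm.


EC_dw = EC_iw * D_iw / D_dw
EC_dw = 5 * 473 / 134
EC_dw = 2365 / 134

17.6493 dS/m


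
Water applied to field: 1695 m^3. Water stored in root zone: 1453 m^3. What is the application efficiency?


Ea = V_root / V_field * 100 = 1453 / 1695 * 100 = 85.7227%

85.7227 %


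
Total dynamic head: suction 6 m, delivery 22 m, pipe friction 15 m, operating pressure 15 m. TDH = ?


TDH = Hs + Hd + hf + Hp = 6 + 22 + 15 + 15 = 58

58 m


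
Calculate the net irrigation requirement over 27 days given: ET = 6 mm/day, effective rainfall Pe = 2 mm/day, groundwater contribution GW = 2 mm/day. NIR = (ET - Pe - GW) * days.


Daily deficit = ET - Pe - GW = 6 - 2 - 2 = 2 mm/day
NIR = 2 * 27 = 54 mm

54.0000 mm


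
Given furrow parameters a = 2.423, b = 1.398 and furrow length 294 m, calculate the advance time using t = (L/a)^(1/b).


t = (L/a)^(1/b)
t = (294/2.423)^(1/1.398)
t = 121.337185^(1/1.398)

30.9526 min


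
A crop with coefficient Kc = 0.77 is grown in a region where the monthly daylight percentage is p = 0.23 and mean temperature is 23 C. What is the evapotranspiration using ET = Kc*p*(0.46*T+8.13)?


ET = Kc * p * (0.46*T + 8.13)
ET = 0.77 * 0.23 * (0.46*23 + 8.13)
ET = 0.77 * 0.23 * 18.7100

3.3135 mm/day


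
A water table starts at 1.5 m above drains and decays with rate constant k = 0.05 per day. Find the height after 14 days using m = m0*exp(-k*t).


m = m0 * exp(-k*t)
m = 1.5 * exp(-0.05 * 14)
m = 1.5 * exp(-0.7000)

0.7449 m


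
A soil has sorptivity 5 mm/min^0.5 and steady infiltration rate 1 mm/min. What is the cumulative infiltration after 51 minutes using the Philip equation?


F = S*sqrt(t) + A*t
F = 5*sqrt(51) + 1*51
F = 5*7.141428 + 51

86.7071 mm


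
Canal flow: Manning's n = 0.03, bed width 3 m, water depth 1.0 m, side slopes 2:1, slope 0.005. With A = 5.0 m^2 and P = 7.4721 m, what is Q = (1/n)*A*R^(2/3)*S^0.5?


R = A/P = 5.0/7.4721 = 0.669156
Q = (1/0.03) * 5.0 * 0.669156^(2/3) * 0.005^0.5

9.0161 m^3/s


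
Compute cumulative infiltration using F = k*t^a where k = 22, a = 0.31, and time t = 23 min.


F = k * t^a = 22 * 23^0.31
F = 22 * 2.643234

58.1511 mm


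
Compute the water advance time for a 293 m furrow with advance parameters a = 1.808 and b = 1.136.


t = (L/a)^(1/b)
t = (293/1.808)^(1/1.136)
t = 162.057522^(1/1.136)

88.1315 min


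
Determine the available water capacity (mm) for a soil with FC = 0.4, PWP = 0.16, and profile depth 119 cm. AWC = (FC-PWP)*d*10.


AWC = (FC - PWP) * d * 10
AWC = (0.4 - 0.16) * 119 * 10
AWC = 0.2400 * 119 * 10

285.6000 mm


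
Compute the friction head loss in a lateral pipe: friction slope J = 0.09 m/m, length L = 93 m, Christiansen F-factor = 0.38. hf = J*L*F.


hf = J * L * F = 0.09 * 93 * 0.38 = 3.1806 m

3.1806 m


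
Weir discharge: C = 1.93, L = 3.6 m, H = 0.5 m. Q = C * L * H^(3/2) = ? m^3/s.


Q = C * L * H^(3/2) = 1.93 * 3.6 * 0.5^1.5 = 1.93 * 3.6 * 0.353553

2.4565 m^3/s


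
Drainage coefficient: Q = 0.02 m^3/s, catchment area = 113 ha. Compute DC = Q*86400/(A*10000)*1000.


DC = Q * 86400 / (A * 10000) * 1000
DC = 0.02 * 86400 / (113 * 10000) * 1000
DC = 1728000.0000 / 1130000

1.5292 mm/day


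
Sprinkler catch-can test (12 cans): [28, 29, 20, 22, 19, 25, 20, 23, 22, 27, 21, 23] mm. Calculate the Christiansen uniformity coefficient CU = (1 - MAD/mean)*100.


mean = 23.250000 mm
MAD = 2.666667 mm
CU = (1 - 2.666667/23.250000)*100

88.5305 %


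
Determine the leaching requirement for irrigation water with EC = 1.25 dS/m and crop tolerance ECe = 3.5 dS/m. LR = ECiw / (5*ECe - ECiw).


LR = ECiw / (5*ECe - ECiw)
LR = 1.25 / (5*3.5 - 1.25)
LR = 1.25 / 16.2500

0.0769


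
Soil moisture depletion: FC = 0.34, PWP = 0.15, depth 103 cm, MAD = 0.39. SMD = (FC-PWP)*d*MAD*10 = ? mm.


SMD = (FC - PWP) * d * MAD * 10
SMD = (0.34 - 0.15) * 103 * 0.39 * 10
SMD = 0.1900 * 103 * 0.39 * 10

76.3230 mm


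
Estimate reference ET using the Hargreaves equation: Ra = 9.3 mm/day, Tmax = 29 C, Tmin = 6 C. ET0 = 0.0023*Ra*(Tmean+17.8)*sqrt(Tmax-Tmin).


Tmean = (Tmax + Tmin)/2 = (29 + 6)/2 = 17.5
ET0 = 0.0023 * 9.3 * (17.5 + 17.8) * sqrt(29 - 6)
ET0 = 0.0023 * 9.3 * 35.3 * 4.795832

3.6212 mm/day


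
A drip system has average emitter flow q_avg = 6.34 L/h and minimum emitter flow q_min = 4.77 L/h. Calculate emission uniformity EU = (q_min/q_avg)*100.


EU = (q_min/q_avg)*100 = (4.77/6.34)*100 = 75.2366%

75.2366 %


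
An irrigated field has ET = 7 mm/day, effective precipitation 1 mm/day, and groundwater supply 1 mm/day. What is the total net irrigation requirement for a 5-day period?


Daily deficit = ET - Pe - GW = 7 - 1 - 1 = 5 mm/day
NIR = 5 * 5 = 25 mm

25.0000 mm


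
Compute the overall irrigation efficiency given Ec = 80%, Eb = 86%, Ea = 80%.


Ec = 0.8, Eb = 0.86, Ea = 0.8
E = 0.8 * 0.86 * 0.8 * 100 = 55.0400%

55.0400 %


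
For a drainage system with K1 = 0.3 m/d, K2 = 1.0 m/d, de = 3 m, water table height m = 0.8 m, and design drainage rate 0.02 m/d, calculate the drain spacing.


S^2 = 8*K2*de*m/q + 4*K1*m^2/q
S^2 = 8*1.0*3*0.8/0.02 + 4*0.3*0.8^2/0.02
S = sqrt(998.4000)

31.5975 m


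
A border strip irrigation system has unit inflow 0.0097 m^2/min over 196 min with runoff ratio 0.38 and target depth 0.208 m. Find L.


L = q*t/((1+r)*Z)
L = 0.0097*196/((1+0.38)*0.208)
L = 1.9012/0.28704

6.6235 m


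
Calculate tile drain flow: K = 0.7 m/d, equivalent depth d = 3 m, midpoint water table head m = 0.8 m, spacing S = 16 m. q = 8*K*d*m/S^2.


q = 8*K*d*m/S^2
q = 8*0.7*3*0.8/16^2
q = 13.4400 / 256

0.0525 m/d


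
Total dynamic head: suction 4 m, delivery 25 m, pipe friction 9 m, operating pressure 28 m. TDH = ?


TDH = Hs + Hd + hf + Hp = 4 + 25 + 9 + 28 = 66

66 m


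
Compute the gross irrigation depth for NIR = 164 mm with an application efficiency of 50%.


Ea = 50% = 0.5
GID = NIR / Ea = 164 / 0.5 = 328.0000 mm

328.0000 mm


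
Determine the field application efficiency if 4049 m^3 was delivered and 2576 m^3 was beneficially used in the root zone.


Ea = V_root / V_field * 100 = 2576 / 4049 * 100 = 63.6206%

63.6206 %


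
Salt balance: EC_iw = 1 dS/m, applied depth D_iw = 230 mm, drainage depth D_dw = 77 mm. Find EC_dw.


EC_dw = EC_iw * D_iw / D_dw
EC_dw = 1 * 230 / 77
EC_dw = 230 / 77

2.9870 dS/m


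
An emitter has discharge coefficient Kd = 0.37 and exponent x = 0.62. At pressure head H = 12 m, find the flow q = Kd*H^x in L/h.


q = Kd * H^x = 0.37 * 12^0.62 = 0.37 * 4.667586

1.7270 L/h


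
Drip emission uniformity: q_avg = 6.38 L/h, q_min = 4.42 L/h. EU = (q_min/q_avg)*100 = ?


EU = (q_min/q_avg)*100 = (4.42/6.38)*100 = 69.2790%

69.2790 %


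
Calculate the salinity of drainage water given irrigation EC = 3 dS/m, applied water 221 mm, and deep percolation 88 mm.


EC_dw = EC_iw * D_iw / D_dw
EC_dw = 3 * 221 / 88
EC_dw = 663 / 88

7.5341 dS/m


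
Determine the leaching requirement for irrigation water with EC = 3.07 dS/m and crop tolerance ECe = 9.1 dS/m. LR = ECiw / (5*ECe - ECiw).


LR = ECiw / (5*ECe - ECiw)
LR = 3.07 / (5*9.1 - 3.07)
LR = 3.07 / 42.4300

0.0724


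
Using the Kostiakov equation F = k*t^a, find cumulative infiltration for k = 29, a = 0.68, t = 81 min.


F = k * t^a = 29 * 81^0.68
F = 29 * 19.850425

575.6623 mm


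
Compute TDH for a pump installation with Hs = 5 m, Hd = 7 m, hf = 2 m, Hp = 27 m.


TDH = Hs + Hd + hf + Hp = 5 + 7 + 2 + 27 = 41

41 m


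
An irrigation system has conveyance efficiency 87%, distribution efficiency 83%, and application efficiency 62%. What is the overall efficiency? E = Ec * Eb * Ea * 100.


Ec = 0.87, Eb = 0.83, Ea = 0.62
E = 0.87 * 0.83 * 0.62 * 100 = 44.7702%

44.7702 %


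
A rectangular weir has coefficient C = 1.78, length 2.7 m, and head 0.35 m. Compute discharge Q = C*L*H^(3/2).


Q = C * L * H^(3/2) = 1.78 * 2.7 * 0.35^1.5 = 1.78 * 2.7 * 0.207063

0.9951 m^3/s


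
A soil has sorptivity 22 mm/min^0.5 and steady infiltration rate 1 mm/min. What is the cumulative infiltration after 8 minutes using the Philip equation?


F = S*sqrt(t) + A*t
F = 22*sqrt(8) + 1*8
F = 22*2.828427 + 8

70.2254 mm


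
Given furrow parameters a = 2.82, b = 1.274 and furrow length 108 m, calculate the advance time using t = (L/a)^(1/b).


t = (L/a)^(1/b)
t = (108/2.82)^(1/1.274)
t = 38.297872^(1/1.274)

17.4856 min


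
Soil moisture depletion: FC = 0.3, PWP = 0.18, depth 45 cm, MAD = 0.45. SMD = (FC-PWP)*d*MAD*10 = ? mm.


SMD = (FC - PWP) * d * MAD * 10
SMD = (0.3 - 0.18) * 45 * 0.45 * 10
SMD = 0.1200 * 45 * 0.45 * 10

24.3000 mm


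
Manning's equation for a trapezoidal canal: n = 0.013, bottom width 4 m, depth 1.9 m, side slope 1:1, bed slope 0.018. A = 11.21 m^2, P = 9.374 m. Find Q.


R = A/P = 11.21/9.374 = 1.195861
Q = (1/0.013) * 11.21 * 1.195861^(2/3) * 0.018^0.5

130.3424 m^3/s


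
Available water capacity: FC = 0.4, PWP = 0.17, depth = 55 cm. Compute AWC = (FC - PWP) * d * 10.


AWC = (FC - PWP) * d * 10
AWC = (0.4 - 0.17) * 55 * 10
AWC = 0.2300 * 55 * 10

126.5000 mm


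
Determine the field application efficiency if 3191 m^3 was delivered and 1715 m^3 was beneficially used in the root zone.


Ea = V_root / V_field * 100 = 1715 / 3191 * 100 = 53.7449%

53.7449 %


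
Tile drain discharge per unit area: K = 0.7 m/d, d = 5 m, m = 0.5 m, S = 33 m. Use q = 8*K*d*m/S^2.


q = 8*K*d*m/S^2
q = 8*0.7*5*0.5/33^2
q = 14.0000 / 1089

0.0129 m/d


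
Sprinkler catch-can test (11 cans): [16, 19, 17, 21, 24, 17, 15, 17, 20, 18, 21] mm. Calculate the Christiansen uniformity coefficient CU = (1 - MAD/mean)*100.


mean = 18.636364 mm
MAD = 2.148760 mm
CU = (1 - 2.148760/18.636364)*100

88.4701 %


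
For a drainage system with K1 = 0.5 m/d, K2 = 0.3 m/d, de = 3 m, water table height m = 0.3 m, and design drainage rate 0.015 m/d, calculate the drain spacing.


S^2 = 8*K2*de*m/q + 4*K1*m^2/q
S^2 = 8*0.3*3*0.3/0.015 + 4*0.5*0.3^2/0.015
S = sqrt(156.0000)

12.4900 m


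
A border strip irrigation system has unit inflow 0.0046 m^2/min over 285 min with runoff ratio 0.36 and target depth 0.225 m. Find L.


L = q*t/((1+r)*Z)
L = 0.0046*285/((1+0.36)*0.225)
L = 1.311/0.306

4.2843 m


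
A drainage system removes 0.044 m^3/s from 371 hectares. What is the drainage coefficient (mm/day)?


DC = Q * 86400 / (A * 10000) * 1000
DC = 0.044 * 86400 / (371 * 10000) * 1000
DC = 3801600.0000 / 3710000

1.0247 mm/day


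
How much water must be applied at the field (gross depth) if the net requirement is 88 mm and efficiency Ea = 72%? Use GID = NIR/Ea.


Ea = 72% = 0.72
GID = NIR / Ea = 88 / 0.72 = 122.2222 mm

122.2222 mm


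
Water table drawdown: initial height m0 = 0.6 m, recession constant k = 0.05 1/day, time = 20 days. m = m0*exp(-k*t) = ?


m = m0 * exp(-k*t)
m = 0.6 * exp(-0.05 * 20)
m = 0.6 * exp(-1.0000)

0.2207 m


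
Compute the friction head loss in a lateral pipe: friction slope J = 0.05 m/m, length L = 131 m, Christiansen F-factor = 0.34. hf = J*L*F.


hf = J * L * F = 0.05 * 131 * 0.34 = 2.2270 m

2.2270 m


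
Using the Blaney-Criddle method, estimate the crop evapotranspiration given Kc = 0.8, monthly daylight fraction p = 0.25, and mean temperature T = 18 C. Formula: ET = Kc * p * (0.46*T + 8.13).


ET = Kc * p * (0.46*T + 8.13)
ET = 0.8 * 0.25 * (0.46*18 + 8.13)
ET = 0.8 * 0.25 * 16.4100

3.2820 mm/day


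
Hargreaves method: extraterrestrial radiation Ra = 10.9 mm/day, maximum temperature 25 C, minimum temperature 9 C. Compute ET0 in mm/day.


Tmean = (Tmax + Tmin)/2 = (25 + 9)/2 = 17.0
ET0 = 0.0023 * 10.9 * (17.0 + 17.8) * sqrt(25 - 9)
ET0 = 0.0023 * 10.9 * 34.8 * 4.000000

3.4897 mm/day


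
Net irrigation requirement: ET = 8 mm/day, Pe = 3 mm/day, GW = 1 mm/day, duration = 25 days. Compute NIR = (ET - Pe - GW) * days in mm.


Daily deficit = ET - Pe - GW = 8 - 3 - 1 = 4 mm/day
NIR = 4 * 25 = 100 mm

100.0000 mm


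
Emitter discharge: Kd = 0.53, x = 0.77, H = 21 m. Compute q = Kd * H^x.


q = Kd * H^x = 0.53 * 21^0.77 = 0.53 * 10.425787

5.5257 L/h


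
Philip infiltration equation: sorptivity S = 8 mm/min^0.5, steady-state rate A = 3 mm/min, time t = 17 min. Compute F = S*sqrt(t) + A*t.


F = S*sqrt(t) + A*t
F = 8*sqrt(17) + 3*17
F = 8*4.123106 + 51

83.9848 mm


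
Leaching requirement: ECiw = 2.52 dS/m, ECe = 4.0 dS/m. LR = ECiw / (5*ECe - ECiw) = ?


LR = ECiw / (5*ECe - ECiw)
LR = 2.52 / (5*4.0 - 2.52)
LR = 2.52 / 17.4800

0.1442


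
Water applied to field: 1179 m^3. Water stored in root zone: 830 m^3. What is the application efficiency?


Ea = V_root / V_field * 100 = 830 / 1179 * 100 = 70.3986%

70.3986 %


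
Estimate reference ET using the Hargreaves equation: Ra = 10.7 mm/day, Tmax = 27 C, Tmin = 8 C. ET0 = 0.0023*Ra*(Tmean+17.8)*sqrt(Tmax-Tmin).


Tmean = (Tmax + Tmin)/2 = (27 + 8)/2 = 17.5
ET0 = 0.0023 * 10.7 * (17.5 + 17.8) * sqrt(27 - 8)
ET0 = 0.0023 * 10.7 * 35.3 * 4.358899

3.7867 mm/day


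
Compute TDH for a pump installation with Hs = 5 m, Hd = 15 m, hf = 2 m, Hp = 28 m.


TDH = Hs + Hd + hf + Hp = 5 + 15 + 2 + 28 = 50

50 m


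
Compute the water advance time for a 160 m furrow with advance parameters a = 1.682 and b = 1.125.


t = (L/a)^(1/b)
t = (160/1.682)^(1/1.125)
t = 95.124851^(1/1.125)

57.3434 min


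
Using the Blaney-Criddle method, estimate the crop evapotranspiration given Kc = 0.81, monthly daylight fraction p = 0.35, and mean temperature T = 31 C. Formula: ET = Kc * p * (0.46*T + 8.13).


ET = Kc * p * (0.46*T + 8.13)
ET = 0.81 * 0.35 * (0.46*31 + 8.13)
ET = 0.81 * 0.35 * 22.3900

6.3476 mm/day


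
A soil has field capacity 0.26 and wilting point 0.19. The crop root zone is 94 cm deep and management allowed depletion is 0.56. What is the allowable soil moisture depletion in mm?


SMD = (FC - PWP) * d * MAD * 10
SMD = (0.26 - 0.19) * 94 * 0.56 * 10
SMD = 0.0700 * 94 * 0.56 * 10

36.8480 mm


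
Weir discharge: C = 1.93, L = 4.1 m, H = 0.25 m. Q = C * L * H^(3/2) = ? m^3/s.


Q = C * L * H^(3/2) = 1.93 * 4.1 * 0.25^1.5 = 1.93 * 4.1 * 0.125000

0.9891 m^3/s


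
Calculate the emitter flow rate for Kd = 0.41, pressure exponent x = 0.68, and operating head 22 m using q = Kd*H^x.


q = Kd * H^x = 0.41 * 22^0.68 = 0.41 * 8.181773

3.3545 L/h


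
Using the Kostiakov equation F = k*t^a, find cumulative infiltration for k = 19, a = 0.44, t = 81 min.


F = k * t^a = 19 * 81^0.44
F = 19 * 6.914064

131.3672 mm


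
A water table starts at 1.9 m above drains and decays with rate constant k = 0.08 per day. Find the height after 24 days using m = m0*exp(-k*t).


m = m0 * exp(-k*t)
m = 1.9 * exp(-0.08 * 24)
m = 1.9 * exp(-1.9200)

0.2786 m


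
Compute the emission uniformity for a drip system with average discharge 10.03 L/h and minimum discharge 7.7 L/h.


EU = (q_min/q_avg)*100 = (7.7/10.03)*100 = 76.7697%

76.7697 %


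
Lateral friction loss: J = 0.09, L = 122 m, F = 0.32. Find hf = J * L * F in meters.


hf = J * L * F = 0.09 * 122 * 0.32 = 3.5136 m

3.5136 m


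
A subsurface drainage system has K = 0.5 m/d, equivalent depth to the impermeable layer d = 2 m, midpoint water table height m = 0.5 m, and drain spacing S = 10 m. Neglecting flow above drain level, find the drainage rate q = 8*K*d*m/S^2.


q = 8*K*d*m/S^2
q = 8*0.5*2*0.5/10^2
q = 4.0000 / 100

0.0400 m/d


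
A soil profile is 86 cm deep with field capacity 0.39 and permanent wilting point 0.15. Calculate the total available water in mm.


AWC = (FC - PWP) * d * 10
AWC = (0.39 - 0.15) * 86 * 10
AWC = 0.2400 * 86 * 10

206.4000 mm


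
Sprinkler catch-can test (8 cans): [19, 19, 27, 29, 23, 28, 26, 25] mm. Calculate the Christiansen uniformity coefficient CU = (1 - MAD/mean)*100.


mean = 24.500000 mm
MAD = 3.125000 mm
CU = (1 - 3.125000/24.500000)*100

87.2449 %


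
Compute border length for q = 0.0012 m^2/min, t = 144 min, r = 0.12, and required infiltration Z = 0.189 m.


L = q*t/((1+r)*Z)
L = 0.0012*144/((1+0.12)*0.189)
L = 0.1728/0.21168

0.8163 m


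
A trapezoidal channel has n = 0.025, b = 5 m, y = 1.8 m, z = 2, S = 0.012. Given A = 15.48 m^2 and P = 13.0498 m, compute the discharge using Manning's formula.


R = A/P = 15.48/13.0498 = 1.186225
Q = (1/0.025) * 15.48 * 1.186225^(2/3) * 0.012^0.5

76.0092 m^3/s


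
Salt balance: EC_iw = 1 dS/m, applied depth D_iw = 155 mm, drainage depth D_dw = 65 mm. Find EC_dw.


EC_dw = EC_iw * D_iw / D_dw
EC_dw = 1 * 155 / 65
EC_dw = 155 / 65

2.3846 dS/m


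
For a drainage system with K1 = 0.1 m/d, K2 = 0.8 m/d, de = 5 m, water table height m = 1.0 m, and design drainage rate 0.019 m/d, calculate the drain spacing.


S^2 = 8*K2*de*m/q + 4*K1*m^2/q
S^2 = 8*0.8*5*1.0/0.019 + 4*0.1*1.0^2/0.019
S = sqrt(1705.2632)

41.2948 m


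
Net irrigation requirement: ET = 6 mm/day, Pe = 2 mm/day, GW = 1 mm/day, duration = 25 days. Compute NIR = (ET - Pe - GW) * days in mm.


Daily deficit = ET - Pe - GW = 6 - 2 - 1 = 3 mm/day
NIR = 3 * 25 = 75 mm

75.0000 mm


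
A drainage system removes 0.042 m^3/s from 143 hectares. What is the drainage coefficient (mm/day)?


DC = Q * 86400 / (A * 10000) * 1000
DC = 0.042 * 86400 / (143 * 10000) * 1000
DC = 3628800.0000 / 1430000

2.5376 mm/day


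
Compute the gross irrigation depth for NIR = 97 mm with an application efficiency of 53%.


Ea = 53% = 0.53
GID = NIR / Ea = 97 / 0.53 = 183.0189 mm

183.0189 mm


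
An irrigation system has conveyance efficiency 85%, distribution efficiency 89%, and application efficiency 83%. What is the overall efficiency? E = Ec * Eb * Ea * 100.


Ec = 0.85, Eb = 0.89, Ea = 0.83
E = 0.85 * 0.89 * 0.83 * 100 = 62.7895%

62.7895 %


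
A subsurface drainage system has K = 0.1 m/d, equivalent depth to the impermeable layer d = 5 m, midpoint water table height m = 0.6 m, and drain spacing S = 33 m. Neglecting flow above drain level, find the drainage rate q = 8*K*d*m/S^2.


q = 8*K*d*m/S^2
q = 8*0.1*5*0.6/33^2
q = 2.4000 / 1089

0.0022 m/d


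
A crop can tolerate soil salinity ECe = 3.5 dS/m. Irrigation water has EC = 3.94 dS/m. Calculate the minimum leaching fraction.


LR = ECiw / (5*ECe - ECiw)
LR = 3.94 / (5*3.5 - 3.94)
LR = 3.94 / 13.5600

0.2906


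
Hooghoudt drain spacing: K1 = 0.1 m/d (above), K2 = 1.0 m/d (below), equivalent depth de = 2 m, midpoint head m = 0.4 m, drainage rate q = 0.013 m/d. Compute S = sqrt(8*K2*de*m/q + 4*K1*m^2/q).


S^2 = 8*K2*de*m/q + 4*K1*m^2/q
S^2 = 8*1.0*2*0.4/0.013 + 4*0.1*0.4^2/0.013
S = sqrt(497.2308)

22.2987 m


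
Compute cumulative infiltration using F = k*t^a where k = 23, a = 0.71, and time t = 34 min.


F = k * t^a = 23 * 34^0.71
F = 23 * 12.227848

281.2405 mm


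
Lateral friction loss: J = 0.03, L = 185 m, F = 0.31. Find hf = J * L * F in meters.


hf = J * L * F = 0.03 * 185 * 0.31 = 1.7205 m

1.7205 m


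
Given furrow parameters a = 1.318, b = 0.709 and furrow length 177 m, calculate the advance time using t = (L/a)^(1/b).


t = (L/a)^(1/b)
t = (177/1.318)^(1/0.709)
t = 134.294385^(1/0.709)

1003.4415 min


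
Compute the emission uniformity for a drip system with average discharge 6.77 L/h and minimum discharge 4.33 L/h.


EU = (q_min/q_avg)*100 = (4.33/6.77)*100 = 63.9586%

63.9586 %


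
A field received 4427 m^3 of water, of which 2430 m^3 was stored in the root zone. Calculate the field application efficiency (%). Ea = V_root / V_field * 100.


Ea = V_root / V_field * 100 = 2430 / 4427 * 100 = 54.8904%

54.8904 %


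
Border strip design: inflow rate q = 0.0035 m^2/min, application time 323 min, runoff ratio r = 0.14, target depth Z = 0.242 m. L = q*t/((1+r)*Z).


L = q*t/((1+r)*Z)
L = 0.0035*323/((1+0.14)*0.242)
L = 1.1305/0.27588

4.0978 m


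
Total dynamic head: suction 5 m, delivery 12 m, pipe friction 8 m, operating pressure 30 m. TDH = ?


TDH = Hs + Hd + hf + Hp = 5 + 12 + 8 + 30 = 55

55 m


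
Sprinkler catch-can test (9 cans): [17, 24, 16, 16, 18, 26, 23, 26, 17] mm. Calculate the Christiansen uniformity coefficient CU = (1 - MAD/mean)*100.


mean = 20.333333 mm
MAD = 3.925926 mm
CU = (1 - 3.925926/20.333333)*100

80.6922 %


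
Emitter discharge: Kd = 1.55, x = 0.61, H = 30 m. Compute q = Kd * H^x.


q = Kd * H^x = 1.55 * 30^0.61 = 1.55 * 7.962400

12.3417 L/h


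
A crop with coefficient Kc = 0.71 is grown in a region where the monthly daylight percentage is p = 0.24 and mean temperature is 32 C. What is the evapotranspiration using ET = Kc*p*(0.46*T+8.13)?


ET = Kc * p * (0.46*T + 8.13)
ET = 0.71 * 0.24 * (0.46*32 + 8.13)
ET = 0.71 * 0.24 * 22.8500

3.8936 mm/day


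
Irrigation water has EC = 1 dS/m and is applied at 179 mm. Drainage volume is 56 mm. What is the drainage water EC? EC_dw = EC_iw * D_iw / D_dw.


EC_dw = EC_iw * D_iw / D_dw
EC_dw = 1 * 179 / 56
EC_dw = 179 / 56

3.1964 dS/m


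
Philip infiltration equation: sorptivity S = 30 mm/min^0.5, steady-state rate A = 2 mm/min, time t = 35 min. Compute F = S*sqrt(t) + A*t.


F = S*sqrt(t) + A*t
F = 30*sqrt(35) + 2*35
F = 30*5.916080 + 70

247.4824 mm


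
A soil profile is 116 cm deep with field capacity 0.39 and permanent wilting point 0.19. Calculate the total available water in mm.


AWC = (FC - PWP) * d * 10
AWC = (0.39 - 0.19) * 116 * 10
AWC = 0.2000 * 116 * 10

232.0000 mm


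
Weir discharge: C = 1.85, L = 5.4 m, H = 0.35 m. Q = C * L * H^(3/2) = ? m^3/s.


Q = C * L * H^(3/2) = 1.85 * 5.4 * 0.35^1.5 = 1.85 * 5.4 * 0.207063

2.0686 m^3/s


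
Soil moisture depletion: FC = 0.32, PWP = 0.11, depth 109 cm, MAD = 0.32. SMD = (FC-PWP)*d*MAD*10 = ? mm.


SMD = (FC - PWP) * d * MAD * 10
SMD = (0.32 - 0.11) * 109 * 0.32 * 10
SMD = 0.2100 * 109 * 0.32 * 10

73.2480 mm


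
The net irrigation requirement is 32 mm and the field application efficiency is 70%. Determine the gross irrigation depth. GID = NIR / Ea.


Ea = 70% = 0.7
GID = NIR / Ea = 32 / 0.7 = 45.7143 mm

45.7143 mm


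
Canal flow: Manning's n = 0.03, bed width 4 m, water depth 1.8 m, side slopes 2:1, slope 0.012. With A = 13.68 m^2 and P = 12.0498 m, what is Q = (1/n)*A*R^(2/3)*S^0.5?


R = A/P = 13.68/12.0498 = 1.135289
Q = (1/0.03) * 13.68 * 1.135289^(2/3) * 0.012^0.5

54.3617 m^3/s


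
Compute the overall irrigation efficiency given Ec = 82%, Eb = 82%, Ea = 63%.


Ec = 0.82, Eb = 0.82, Ea = 0.63
E = 0.82 * 0.82 * 0.63 * 100 = 42.3612%

42.3612 %


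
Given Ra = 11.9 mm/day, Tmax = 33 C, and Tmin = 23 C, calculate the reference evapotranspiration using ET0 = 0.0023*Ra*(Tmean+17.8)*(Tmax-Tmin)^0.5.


Tmean = (Tmax + Tmin)/2 = (33 + 23)/2 = 28.0
ET0 = 0.0023 * 11.9 * (28.0 + 17.8) * sqrt(33 - 23)
ET0 = 0.0023 * 11.9 * 45.8 * 3.162278

3.9641 mm/day


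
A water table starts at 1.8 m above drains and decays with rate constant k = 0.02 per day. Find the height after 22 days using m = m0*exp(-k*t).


m = m0 * exp(-k*t)
m = 1.8 * exp(-0.02 * 22)
m = 1.8 * exp(-0.4400)

1.1593 m


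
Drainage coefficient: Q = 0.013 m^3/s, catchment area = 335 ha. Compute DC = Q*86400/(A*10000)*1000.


DC = Q * 86400 / (A * 10000) * 1000
DC = 0.013 * 86400 / (335 * 10000) * 1000
DC = 1123200.0000 / 3350000

0.3353 mm/day


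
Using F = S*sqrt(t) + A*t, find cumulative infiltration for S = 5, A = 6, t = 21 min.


F = S*sqrt(t) + A*t
F = 5*sqrt(21) + 6*21
F = 5*4.582576 + 126

148.9129 mm


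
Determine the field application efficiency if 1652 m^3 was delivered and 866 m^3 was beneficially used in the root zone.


Ea = V_root / V_field * 100 = 866 / 1652 * 100 = 52.4213%

52.4213 %


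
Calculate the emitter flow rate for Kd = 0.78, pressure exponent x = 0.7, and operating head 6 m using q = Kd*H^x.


q = Kd * H^x = 0.78 * 6^0.7 = 0.78 * 3.505144

2.7340 L/h


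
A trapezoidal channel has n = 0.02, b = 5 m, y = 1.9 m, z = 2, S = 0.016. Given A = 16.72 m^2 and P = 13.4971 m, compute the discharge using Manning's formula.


R = A/P = 16.72/13.4971 = 1.238785
Q = (1/0.02) * 16.72 * 1.238785^(2/3) * 0.016^0.5

121.9730 m^3/s


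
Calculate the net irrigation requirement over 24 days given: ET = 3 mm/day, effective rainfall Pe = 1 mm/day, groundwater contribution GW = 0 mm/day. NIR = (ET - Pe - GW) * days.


Daily deficit = ET - Pe - GW = 3 - 1 - 0 = 2 mm/day
NIR = 2 * 24 = 48 mm

48.0000 mm


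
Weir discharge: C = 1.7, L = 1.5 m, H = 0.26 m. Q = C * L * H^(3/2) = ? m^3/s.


Q = C * L * H^(3/2) = 1.7 * 1.5 * 0.26^1.5 = 1.7 * 1.5 * 0.132575

0.3381 m^3/s


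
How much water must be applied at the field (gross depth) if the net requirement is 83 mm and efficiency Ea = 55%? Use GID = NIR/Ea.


Ea = 55% = 0.55
GID = NIR / Ea = 83 / 0.55 = 150.9091 mm

150.9091 mm


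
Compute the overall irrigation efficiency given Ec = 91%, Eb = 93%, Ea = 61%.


Ec = 0.91, Eb = 0.93, Ea = 0.61
E = 0.91 * 0.93 * 0.61 * 100 = 51.6243%

51.6243 %


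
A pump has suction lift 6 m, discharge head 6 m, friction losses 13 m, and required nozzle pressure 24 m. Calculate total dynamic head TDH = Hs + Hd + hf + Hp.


TDH = Hs + Hd + hf + Hp = 6 + 6 + 13 + 24 = 49

49 m


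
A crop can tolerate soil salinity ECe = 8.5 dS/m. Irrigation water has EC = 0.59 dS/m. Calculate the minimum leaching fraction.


LR = ECiw / (5*ECe - ECiw)
LR = 0.59 / (5*8.5 - 0.59)
LR = 0.59 / 41.9100

0.0141


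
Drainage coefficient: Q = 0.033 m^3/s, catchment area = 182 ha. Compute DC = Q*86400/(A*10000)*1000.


DC = Q * 86400 / (A * 10000) * 1000
DC = 0.033 * 86400 / (182 * 10000) * 1000
DC = 2851200.0000 / 1820000

1.5666 mm/day


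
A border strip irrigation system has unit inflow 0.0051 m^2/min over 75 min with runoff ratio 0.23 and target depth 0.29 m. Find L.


L = q*t/((1+r)*Z)
L = 0.0051*75/((1+0.23)*0.29)
L = 0.3825/0.3567

1.0723 m


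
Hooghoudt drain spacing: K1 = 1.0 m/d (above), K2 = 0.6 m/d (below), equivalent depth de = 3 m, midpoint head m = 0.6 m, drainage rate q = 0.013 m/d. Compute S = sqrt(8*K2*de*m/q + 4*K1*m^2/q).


S^2 = 8*K2*de*m/q + 4*K1*m^2/q
S^2 = 8*0.6*3*0.6/0.013 + 4*1.0*0.6^2/0.013
S = sqrt(775.3846)

27.8457 m


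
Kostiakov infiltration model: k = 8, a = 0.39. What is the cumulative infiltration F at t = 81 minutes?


F = k * t^a = 8 * 81^0.39
F = 8 * 5.550207

44.4017 mm


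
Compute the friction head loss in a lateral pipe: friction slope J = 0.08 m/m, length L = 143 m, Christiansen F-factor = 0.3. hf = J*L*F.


hf = J * L * F = 0.08 * 143 * 0.3 = 3.4320 m

3.4320 m


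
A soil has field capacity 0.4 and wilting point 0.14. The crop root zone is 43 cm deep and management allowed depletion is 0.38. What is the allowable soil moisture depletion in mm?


SMD = (FC - PWP) * d * MAD * 10
SMD = (0.4 - 0.14) * 43 * 0.38 * 10
SMD = 0.2600 * 43 * 0.38 * 10

42.4840 mm


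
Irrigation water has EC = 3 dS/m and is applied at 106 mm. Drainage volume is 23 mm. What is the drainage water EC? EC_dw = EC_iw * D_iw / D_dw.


EC_dw = EC_iw * D_iw / D_dw
EC_dw = 3 * 106 / 23
EC_dw = 318 / 23

13.8261 dS/m


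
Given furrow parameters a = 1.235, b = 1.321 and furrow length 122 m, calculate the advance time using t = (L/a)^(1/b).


t = (L/a)^(1/b)
t = (122/1.235)^(1/1.321)
t = 98.785425^(1/1.321)

32.3584 min


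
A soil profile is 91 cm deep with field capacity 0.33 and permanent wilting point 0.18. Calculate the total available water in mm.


AWC = (FC - PWP) * d * 10
AWC = (0.33 - 0.18) * 91 * 10
AWC = 0.1500 * 91 * 10

136.5000 mm
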